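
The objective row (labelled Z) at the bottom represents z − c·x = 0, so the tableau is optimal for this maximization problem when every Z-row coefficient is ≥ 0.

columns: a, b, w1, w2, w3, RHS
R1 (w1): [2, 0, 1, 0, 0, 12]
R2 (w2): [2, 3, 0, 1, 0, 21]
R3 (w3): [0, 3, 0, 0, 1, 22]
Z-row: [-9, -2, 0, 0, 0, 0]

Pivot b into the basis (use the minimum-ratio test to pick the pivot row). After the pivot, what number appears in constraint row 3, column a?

-2

Ratio test on column b — row 1: entry 0 ≤ 0; row 2: 21/3 = 7; row 3: 22/3 = 22/3. Minimum is 7 at row 2 (w2 leaves); pivot element 3.
Divide row 2 by 3; eliminate column b from the other rows.
Row 3 update in column a: 0 − 3·(2/3) = -2.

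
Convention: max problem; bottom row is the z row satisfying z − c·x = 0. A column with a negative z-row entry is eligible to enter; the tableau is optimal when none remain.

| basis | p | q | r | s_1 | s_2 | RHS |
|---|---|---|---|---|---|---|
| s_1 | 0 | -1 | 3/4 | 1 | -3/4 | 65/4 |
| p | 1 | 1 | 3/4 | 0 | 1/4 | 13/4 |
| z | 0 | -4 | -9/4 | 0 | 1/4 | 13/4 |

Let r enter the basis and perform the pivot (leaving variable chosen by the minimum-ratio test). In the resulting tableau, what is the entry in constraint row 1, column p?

Ratio test on column r — row 1: (65/4)/(3/4) = 65/3; row 2: (13/4)/(3/4) = 13/3. Minimum is 13/3 at row 2 (p leaves); pivot element 3/4.
Divide row 2 by 3/4; eliminate column r from the other rows.
Row 1 update in column p: 0 − (3/4)·(4/3) = -1.

-1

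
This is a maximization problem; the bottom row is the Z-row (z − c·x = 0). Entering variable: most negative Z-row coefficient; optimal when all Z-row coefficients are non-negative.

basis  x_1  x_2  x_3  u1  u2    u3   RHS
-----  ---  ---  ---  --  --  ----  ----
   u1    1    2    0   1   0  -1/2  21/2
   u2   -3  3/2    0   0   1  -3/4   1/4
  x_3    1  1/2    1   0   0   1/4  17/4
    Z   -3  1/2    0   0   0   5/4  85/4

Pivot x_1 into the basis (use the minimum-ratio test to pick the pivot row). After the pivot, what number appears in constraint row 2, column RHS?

13

Ratio test on column x_1 — row 1: (21/2)/1 = 21/2; row 2: entry -3 ≤ 0; row 3: (17/4)/1 = 17/4. Minimum is 17/4 at row 3 (x_3 leaves); pivot element 1.
Divide row 3 by 1; eliminate column x_1 from the other rows.
Row 2 update in column RHS: 1/4 − (-3)·(17/4) = 13.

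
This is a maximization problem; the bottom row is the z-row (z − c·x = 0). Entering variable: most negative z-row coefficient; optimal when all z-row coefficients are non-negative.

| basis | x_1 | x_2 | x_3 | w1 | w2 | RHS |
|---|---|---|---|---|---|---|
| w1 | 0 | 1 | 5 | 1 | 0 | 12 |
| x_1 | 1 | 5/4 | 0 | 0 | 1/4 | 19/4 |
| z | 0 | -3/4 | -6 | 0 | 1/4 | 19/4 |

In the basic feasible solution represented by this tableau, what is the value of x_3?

0

x_3 is not in the basis, so in the current basic feasible solution x_3 = 0.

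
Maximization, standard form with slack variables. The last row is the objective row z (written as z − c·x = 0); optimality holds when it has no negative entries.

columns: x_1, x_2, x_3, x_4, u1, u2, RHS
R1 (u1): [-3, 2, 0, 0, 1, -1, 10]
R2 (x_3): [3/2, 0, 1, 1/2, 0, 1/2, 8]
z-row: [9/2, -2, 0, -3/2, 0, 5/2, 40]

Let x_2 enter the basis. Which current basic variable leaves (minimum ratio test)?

u1

Column x_2 entries and ratios — u1: 10/2 = 5; x_3: 0 ≤ 0, skip.
Smallest ratio is 5 in the row of u1, so u1 leaves.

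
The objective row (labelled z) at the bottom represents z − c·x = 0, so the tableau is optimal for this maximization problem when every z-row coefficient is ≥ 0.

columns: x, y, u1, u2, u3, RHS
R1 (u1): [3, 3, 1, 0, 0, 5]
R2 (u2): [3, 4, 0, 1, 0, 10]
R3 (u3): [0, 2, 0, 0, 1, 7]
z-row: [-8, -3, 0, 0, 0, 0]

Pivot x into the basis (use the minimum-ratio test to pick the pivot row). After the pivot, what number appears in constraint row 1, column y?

Ratio test on column x — row 1: 5/3 = 5/3; row 2: 10/3 = 10/3; row 3: entry 0 ≤ 0. Minimum is 5/3 at row 1 (u1 leaves); pivot element 3.
Divide row 1 by 3; eliminate column x from the other rows.
In the new row 1, the y entry is the old entry divided by the pivot: 3/3 = 1.

1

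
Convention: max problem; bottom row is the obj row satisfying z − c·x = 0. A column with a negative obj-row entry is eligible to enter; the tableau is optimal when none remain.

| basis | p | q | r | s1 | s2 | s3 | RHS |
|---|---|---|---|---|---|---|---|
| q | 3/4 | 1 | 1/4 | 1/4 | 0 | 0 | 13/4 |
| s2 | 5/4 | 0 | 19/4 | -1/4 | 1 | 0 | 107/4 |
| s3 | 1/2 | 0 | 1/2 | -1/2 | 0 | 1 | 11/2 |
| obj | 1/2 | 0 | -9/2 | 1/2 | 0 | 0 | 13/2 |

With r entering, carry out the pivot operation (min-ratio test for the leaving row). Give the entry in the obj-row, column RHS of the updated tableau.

605/19

Ratio test on column r — row 1: (13/4)/(1/4) = 13; row 2: (107/4)/(19/4) = 107/19; row 3: (11/2)/(1/2) = 11. Minimum is 107/19 at row 2 (s2 leaves); pivot element 19/4.
Divide row 2 by 19/4; eliminate column r from the other rows.
obj-row update in column RHS: 13/2 − (-9/2)·(107/19) = 605/19.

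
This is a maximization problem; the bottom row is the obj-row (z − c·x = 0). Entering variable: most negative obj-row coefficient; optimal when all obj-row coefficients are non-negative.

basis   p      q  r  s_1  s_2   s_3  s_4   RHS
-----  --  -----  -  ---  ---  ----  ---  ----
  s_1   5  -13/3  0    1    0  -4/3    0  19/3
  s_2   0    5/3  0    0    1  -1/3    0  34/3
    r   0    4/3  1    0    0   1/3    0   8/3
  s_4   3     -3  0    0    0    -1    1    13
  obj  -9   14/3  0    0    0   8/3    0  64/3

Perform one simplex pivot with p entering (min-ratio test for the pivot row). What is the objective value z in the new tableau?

Ratio test on column p — row 1: (19/3)/5 = 19/15; row 2: entry 0 ≤ 0; row 3: entry 0 ≤ 0; row 4: 13/3 = 13/3. Minimum is 19/15 at row 1 (s_1 leaves); pivot element 5.
Pivot on row 1; the obj-row RHS becomes 64/3 − (-9)·(19/15) = 491/15.

491/15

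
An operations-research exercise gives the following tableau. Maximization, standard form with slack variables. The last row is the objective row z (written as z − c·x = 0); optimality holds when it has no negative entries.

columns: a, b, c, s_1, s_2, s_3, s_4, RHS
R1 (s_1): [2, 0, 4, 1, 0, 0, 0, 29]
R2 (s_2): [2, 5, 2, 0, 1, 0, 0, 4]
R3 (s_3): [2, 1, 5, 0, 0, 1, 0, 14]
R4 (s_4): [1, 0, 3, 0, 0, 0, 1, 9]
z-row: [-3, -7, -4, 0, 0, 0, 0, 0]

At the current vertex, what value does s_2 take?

s_2 is basic (row 2); its value is the RHS of that row, 4.

4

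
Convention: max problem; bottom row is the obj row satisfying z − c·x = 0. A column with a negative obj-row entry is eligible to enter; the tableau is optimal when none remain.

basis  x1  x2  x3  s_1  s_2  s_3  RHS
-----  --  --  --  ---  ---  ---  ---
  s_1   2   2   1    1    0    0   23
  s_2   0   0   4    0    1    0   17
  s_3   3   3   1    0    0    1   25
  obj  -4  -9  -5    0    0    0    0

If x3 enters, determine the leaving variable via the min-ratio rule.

s_2

Column x3 entries and ratios — s_1: 23/1 = 23; s_2: 17/4 = 17/4; s_3: 25/1 = 25.
Smallest ratio is 17/4 in the row of s_2, so s_2 leaves.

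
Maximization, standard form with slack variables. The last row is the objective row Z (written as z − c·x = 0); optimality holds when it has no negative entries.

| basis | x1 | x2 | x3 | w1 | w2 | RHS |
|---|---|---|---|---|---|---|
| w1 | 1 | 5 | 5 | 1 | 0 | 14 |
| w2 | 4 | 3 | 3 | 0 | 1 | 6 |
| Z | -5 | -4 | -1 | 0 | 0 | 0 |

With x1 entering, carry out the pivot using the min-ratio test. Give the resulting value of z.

15/2

Ratio test on column x1 — row 1: 14/1 = 14; row 2: 6/4 = 3/2. Minimum is 3/2 at row 2 (w2 leaves); pivot element 4.
Pivot on row 2; the Z-row RHS becomes 0 − (-5)·(3/2) = 15/2.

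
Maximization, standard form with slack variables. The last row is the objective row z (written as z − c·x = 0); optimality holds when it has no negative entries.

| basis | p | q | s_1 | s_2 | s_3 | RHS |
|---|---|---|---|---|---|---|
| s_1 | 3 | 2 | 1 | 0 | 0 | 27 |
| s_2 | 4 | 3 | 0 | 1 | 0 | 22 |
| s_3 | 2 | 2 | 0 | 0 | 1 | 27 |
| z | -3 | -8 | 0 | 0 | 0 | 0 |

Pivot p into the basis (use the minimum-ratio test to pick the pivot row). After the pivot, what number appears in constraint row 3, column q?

1/2

Ratio test on column p — row 1: 27/3 = 9; row 2: 22/4 = 11/2; row 3: 27/2 = 27/2. Minimum is 11/2 at row 2 (s_2 leaves); pivot element 4.
Divide row 2 by 4; eliminate column p from the other rows.
Row 3 update in column q: 2 − 2·(3/4) = 1/2.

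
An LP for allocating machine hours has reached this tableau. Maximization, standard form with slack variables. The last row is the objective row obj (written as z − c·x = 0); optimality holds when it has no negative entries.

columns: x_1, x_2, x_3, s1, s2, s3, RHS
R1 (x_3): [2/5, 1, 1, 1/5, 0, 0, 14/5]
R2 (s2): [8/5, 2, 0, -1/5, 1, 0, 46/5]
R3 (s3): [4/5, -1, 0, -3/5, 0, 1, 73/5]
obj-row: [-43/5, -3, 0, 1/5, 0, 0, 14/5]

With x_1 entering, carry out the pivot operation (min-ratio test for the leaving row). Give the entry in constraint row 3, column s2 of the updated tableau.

Ratio test on column x_1 — row 1: (14/5)/(2/5) = 7; row 2: (46/5)/(8/5) = 23/4; row 3: (73/5)/(4/5) = 73/4. Minimum is 23/4 at row 2 (s2 leaves); pivot element 8/5.
Divide row 2 by 8/5; eliminate column x_1 from the other rows.
Row 3 update in column s2: 0 − (4/5)·(5/8) = -1/2.

-1/2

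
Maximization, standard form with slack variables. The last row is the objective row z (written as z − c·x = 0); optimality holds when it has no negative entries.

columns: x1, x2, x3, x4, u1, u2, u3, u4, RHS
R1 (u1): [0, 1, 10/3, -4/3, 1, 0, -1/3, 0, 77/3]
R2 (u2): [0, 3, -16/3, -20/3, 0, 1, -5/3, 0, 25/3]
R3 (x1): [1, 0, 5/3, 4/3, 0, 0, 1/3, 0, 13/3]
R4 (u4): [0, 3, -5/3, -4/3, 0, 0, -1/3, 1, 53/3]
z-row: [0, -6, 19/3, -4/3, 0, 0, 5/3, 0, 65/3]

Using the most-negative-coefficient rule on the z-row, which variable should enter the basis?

x2

Negative z-row entries: x2: -6, x4: -4/3.
The most negative is -6 in column x2, so x2 enters.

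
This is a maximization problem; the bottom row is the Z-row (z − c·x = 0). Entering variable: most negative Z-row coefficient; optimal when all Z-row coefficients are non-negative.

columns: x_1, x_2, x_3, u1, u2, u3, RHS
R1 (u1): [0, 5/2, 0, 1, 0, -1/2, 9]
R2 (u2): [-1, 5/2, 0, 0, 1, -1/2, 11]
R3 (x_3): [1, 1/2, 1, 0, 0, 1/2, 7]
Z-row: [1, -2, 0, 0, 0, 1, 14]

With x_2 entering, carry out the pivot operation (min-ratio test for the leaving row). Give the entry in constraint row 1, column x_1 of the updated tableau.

0

Ratio test on column x_2 — row 1: 9/(5/2) = 18/5; row 2: 11/(5/2) = 22/5; row 3: 7/(1/2) = 14. Minimum is 18/5 at row 1 (u1 leaves); pivot element 5/2.
Divide row 1 by 5/2; eliminate column x_2 from the other rows.
In the new row 1, the x_1 entry is the old entry divided by the pivot: 0/(5/2) = 0.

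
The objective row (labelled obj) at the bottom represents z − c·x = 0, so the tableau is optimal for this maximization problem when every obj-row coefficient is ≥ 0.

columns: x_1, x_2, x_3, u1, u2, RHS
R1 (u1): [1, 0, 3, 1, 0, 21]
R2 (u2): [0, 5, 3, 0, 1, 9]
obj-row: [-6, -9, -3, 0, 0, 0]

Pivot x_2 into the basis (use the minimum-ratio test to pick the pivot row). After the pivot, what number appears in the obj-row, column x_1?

-6

Ratio test on column x_2 — row 1: entry 0 ≤ 0; row 2: 9/5 = 9/5. Minimum is 9/5 at row 2 (u2 leaves); pivot element 5.
Divide row 2 by 5; eliminate column x_2 from the other rows.
obj-row update in column x_1: -6 − (-9)·0 = -6.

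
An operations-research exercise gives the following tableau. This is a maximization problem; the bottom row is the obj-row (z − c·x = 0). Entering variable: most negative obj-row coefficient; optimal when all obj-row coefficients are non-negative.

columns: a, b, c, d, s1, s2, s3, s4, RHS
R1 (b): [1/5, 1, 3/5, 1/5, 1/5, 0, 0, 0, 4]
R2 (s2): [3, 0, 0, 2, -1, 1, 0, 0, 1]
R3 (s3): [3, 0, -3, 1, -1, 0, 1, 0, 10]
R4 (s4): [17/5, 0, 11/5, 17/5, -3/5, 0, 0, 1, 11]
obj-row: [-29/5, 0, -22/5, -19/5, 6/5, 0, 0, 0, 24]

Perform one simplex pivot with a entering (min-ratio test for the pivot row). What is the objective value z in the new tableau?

Ratio test on column a — row 1: 4/(1/5) = 20; row 2: 1/3 = 1/3; row 3: 10/3 = 10/3; row 4: 11/(17/5) = 55/17. Minimum is 1/3 at row 2 (s2 leaves); pivot element 3.
Pivot on row 2; the obj-row RHS becomes 24 − (-29/5)·(1/3) = 389/15.

389/15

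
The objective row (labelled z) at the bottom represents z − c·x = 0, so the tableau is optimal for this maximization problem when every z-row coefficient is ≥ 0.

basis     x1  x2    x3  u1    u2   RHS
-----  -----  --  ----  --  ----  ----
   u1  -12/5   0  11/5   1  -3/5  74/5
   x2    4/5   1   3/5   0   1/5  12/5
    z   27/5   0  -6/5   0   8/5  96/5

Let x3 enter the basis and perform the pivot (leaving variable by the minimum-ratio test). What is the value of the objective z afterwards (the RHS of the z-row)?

24

Ratio test on column x3 — row 1: (74/5)/(11/5) = 74/11; row 2: (12/5)/(3/5) = 4. Minimum is 4 at row 2 (x2 leaves); pivot element 3/5.
Pivot on row 2; the z-row RHS becomes 96/5 − (-6/5)·4 = 24.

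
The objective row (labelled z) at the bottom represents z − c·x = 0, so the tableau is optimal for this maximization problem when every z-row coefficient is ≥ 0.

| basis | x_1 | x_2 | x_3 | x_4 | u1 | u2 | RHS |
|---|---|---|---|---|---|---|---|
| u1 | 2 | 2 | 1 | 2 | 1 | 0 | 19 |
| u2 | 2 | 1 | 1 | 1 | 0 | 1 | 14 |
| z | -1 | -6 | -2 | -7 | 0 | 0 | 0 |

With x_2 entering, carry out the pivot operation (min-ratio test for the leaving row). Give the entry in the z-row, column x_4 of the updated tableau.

Ratio test on column x_2 — row 1: 19/2 = 19/2; row 2: 14/1 = 14. Minimum is 19/2 at row 1 (u1 leaves); pivot element 2.
Divide row 1 by 2; eliminate column x_2 from the other rows.
z-row update in column x_4: -7 − (-6)·1 = -1.

-1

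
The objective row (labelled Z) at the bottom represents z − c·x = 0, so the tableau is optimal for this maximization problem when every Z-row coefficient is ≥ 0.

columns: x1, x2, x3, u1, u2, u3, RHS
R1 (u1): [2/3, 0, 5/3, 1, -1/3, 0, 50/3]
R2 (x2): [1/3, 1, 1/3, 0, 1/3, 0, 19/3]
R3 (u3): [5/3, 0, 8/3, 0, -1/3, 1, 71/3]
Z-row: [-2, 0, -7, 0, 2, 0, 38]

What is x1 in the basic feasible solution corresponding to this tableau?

x1 is not in the basis, so in the current basic feasible solution x1 = 0.

0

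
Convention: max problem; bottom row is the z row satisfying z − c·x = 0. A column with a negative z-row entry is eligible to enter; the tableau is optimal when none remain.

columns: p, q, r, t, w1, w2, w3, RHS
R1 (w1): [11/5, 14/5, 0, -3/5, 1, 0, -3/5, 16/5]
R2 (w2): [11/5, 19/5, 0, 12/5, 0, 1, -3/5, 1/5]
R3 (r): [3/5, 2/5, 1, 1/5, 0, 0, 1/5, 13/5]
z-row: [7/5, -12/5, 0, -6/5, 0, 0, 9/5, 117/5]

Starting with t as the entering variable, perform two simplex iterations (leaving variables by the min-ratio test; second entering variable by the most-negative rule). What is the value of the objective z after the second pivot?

447/19

Ratio test on column t — row 1: entry -3/5 ≤ 0; row 2: (1/5)/(12/5) = 1/12; row 3: (13/5)/(1/5) = 13. Minimum is 1/12 at row 2 (w2 leaves); pivot element 12/5.
Pivot on row 2; the z-row RHS becomes 117/5 − (-6/5)·(1/12) = 47/2.
Next entering variable (most negative z-row entry -1/2): q.
Ratio test on column q — row 1: (13/4)/(15/4) = 13/15; row 2: (1/12)/(19/12) = 1/19; row 3: (31/12)/(1/12) = 31. Minimum is 1/19 at row 2 (t leaves); pivot element 19/12.
After the second pivot the z-row RHS is 47/2 − (-1/2)·(1/19) = 447/19.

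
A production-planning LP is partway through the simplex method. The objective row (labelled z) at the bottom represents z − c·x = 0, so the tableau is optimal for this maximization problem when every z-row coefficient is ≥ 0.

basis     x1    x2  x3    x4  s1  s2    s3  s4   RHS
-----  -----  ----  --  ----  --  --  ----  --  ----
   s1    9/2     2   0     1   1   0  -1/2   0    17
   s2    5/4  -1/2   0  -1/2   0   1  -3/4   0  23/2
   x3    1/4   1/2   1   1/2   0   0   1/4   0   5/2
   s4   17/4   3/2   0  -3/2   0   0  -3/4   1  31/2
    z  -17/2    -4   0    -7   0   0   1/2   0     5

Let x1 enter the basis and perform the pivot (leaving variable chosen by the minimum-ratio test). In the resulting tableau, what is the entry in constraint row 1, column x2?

7/17

Ratio test on column x1 — row 1: 17/(9/2) = 34/9; row 2: (23/2)/(5/4) = 46/5; row 3: (5/2)/(1/4) = 10; row 4: (31/2)/(17/4) = 62/17. Minimum is 62/17 at row 4 (s4 leaves); pivot element 17/4.
Divide row 4 by 17/4; eliminate column x1 from the other rows.
Row 1 update in column x2: 2 − (9/2)·(6/17) = 7/17.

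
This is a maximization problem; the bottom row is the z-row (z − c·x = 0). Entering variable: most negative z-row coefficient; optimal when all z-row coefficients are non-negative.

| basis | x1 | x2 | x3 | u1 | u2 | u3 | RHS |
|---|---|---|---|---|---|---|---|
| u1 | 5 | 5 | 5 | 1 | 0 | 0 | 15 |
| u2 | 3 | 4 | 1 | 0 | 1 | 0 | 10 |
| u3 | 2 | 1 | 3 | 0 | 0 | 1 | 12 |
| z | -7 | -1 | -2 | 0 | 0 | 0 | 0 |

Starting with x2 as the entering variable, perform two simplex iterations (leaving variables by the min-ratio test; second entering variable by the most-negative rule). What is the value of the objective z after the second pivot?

15

Ratio test on column x2 — row 1: 15/5 = 3; row 2: 10/4 = 5/2; row 3: 12/1 = 12. Minimum is 5/2 at row 2 (u2 leaves); pivot element 4.
Pivot on row 2; the z-row RHS becomes 0 − (-1)·(5/2) = 5/2.
Next entering variable (most negative z-row entry -25/4): x1.
Ratio test on column x1 — row 1: (5/2)/(5/4) = 2; row 2: (5/2)/(3/4) = 10/3; row 3: (19/2)/(5/4) = 38/5. Minimum is 2 at row 1 (u1 leaves); pivot element 5/4.
After the second pivot the z-row RHS is 5/2 − (-25/4)·2 = 15.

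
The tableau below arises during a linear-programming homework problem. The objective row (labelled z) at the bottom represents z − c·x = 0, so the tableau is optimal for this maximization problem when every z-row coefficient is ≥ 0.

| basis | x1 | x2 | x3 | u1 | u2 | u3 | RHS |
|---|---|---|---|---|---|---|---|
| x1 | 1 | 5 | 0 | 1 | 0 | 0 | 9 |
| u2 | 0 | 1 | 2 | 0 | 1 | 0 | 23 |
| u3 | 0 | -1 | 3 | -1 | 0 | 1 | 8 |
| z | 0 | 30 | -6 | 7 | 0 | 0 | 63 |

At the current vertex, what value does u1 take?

0

u1 is not in the basis, so in the current basic feasible solution u1 = 0.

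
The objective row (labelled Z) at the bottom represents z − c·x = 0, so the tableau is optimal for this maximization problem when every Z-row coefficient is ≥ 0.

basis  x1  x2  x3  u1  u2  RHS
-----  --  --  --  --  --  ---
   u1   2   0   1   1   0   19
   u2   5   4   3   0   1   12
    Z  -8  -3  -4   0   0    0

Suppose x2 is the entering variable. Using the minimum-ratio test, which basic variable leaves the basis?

Column x2 entries and ratios — u1: 0 ≤ 0, skip; u2: 12/4 = 3.
Smallest ratio is 3 in the row of u2, so u2 leaves.

u2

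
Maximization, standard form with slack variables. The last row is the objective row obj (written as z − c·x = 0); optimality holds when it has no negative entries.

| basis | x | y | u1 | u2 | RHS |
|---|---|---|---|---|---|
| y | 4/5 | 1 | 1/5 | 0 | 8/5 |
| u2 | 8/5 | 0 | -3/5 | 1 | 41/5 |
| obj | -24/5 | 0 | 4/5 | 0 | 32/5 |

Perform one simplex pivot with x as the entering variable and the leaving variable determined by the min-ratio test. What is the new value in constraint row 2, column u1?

-1

Ratio test on column x — row 1: (8/5)/(4/5) = 2; row 2: (41/5)/(8/5) = 41/8. Minimum is 2 at row 1 (y leaves); pivot element 4/5.
Divide row 1 by 4/5; eliminate column x from the other rows.
Row 2 update in column u1: -3/5 − (8/5)·(1/4) = -1.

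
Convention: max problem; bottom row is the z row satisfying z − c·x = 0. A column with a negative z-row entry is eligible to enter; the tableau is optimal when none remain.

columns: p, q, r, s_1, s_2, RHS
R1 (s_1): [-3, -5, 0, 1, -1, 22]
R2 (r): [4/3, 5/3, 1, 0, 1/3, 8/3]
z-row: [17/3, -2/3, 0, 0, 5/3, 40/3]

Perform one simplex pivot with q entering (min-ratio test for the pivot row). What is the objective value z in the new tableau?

Ratio test on column q — row 1: entry -5 ≤ 0; row 2: (8/3)/(5/3) = 8/5. Minimum is 8/5 at row 2 (r leaves); pivot element 5/3.
Pivot on row 2; the z-row RHS becomes 40/3 − (-2/3)·(8/5) = 72/5.

72/5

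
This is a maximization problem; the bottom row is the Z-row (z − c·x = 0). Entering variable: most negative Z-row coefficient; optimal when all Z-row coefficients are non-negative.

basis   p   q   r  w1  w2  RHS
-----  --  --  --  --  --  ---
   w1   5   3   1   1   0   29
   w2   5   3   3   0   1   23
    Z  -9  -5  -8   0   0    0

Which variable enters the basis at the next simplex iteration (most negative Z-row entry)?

p

Negative Z-row entries: p: -9, q: -5, r: -8.
The most negative is -9 in column p, so p enters.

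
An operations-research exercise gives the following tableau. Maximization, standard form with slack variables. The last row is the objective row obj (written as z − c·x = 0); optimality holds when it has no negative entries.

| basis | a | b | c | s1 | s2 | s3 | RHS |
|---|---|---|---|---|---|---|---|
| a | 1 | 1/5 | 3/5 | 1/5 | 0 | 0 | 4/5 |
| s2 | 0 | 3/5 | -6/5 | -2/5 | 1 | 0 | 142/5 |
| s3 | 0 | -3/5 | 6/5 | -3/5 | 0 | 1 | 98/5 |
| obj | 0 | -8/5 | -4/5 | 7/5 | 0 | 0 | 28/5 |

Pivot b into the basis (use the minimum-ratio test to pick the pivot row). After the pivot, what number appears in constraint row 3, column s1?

Ratio test on column b — row 1: (4/5)/(1/5) = 4; row 2: (142/5)/(3/5) = 142/3; row 3: entry -3/5 ≤ 0. Minimum is 4 at row 1 (a leaves); pivot element 1/5.
Divide row 1 by 1/5; eliminate column b from the other rows.
Row 3 update in column s1: -3/5 − (-3/5)·1 = 0.

0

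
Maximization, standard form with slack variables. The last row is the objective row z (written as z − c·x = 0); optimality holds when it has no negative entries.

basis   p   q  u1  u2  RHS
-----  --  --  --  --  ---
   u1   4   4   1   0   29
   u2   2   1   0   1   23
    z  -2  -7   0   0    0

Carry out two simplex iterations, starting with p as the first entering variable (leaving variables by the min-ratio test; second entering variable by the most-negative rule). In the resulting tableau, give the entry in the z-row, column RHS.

203/4

Ratio test on column p — row 1: 29/4 = 29/4; row 2: 23/2 = 23/2. Minimum is 29/4 at row 1 (u1 leaves); pivot element 4.
Divide row 1 by 4; eliminate column p from the other rows.
Second iteration: most negative z-row entry is -5 in column q, so q enters.
Ratio test on column q — row 1: (29/4)/1 = 29/4; row 2: entry -1 ≤ 0. Minimum is 29/4 at row 1 (p leaves); pivot element 1.
Divide row 1 by 1; eliminate column q from the other rows.
After both pivots, the entry at the z-row, column RHS is 203/4.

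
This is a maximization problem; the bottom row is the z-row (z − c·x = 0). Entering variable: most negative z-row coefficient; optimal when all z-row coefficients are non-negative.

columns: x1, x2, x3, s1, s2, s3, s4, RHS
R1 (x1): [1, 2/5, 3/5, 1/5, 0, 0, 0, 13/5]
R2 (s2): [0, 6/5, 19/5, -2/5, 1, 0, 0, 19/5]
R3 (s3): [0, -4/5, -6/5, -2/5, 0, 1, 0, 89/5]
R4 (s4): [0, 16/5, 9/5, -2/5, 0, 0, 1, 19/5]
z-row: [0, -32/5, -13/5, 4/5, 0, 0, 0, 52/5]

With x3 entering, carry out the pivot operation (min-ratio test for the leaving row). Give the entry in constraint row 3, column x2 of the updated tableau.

-8/19

Ratio test on column x3 — row 1: (13/5)/(3/5) = 13/3; row 2: (19/5)/(19/5) = 1; row 3: entry -6/5 ≤ 0; row 4: (19/5)/(9/5) = 19/9. Minimum is 1 at row 2 (s2 leaves); pivot element 19/5.
Divide row 2 by 19/5; eliminate column x3 from the other rows.
Row 3 update in column x2: -4/5 − (-6/5)·(6/19) = -8/19.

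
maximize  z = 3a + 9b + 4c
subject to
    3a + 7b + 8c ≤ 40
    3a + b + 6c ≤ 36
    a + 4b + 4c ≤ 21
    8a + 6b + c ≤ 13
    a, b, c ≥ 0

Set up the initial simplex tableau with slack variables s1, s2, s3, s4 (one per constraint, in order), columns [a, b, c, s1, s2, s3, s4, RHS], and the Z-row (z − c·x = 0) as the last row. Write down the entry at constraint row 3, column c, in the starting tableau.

Constraint 3 has coefficient 4 on c.

4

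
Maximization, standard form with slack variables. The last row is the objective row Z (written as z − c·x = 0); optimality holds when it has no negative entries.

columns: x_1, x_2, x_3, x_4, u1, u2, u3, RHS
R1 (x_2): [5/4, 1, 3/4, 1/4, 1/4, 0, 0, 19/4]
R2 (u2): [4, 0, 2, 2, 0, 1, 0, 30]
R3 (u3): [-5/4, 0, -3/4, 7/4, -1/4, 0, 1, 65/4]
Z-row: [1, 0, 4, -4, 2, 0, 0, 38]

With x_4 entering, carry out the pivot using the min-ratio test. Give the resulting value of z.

Ratio test on column x_4 — row 1: (19/4)/(1/4) = 19; row 2: 30/2 = 15; row 3: (65/4)/(7/4) = 65/7. Minimum is 65/7 at row 3 (u3 leaves); pivot element 7/4.
Pivot on row 3; the Z-row RHS becomes 38 − (-4)·(65/7) = 526/7.

526/7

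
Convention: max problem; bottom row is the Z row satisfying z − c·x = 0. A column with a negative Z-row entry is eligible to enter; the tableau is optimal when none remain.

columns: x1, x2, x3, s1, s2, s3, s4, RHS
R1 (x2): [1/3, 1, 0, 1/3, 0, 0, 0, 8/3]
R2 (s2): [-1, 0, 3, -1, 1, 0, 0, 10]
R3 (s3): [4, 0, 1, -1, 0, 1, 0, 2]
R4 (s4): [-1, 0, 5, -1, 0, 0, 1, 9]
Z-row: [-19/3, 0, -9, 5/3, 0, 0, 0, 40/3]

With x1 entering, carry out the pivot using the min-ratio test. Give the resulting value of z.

33/2

Ratio test on column x1 — row 1: (8/3)/(1/3) = 8; row 2: entry -1 ≤ 0; row 3: 2/4 = 1/2; row 4: entry -1 ≤ 0. Minimum is 1/2 at row 3 (s3 leaves); pivot element 4.
Pivot on row 3; the Z-row RHS becomes 40/3 − (-19/3)·(1/2) = 33/2.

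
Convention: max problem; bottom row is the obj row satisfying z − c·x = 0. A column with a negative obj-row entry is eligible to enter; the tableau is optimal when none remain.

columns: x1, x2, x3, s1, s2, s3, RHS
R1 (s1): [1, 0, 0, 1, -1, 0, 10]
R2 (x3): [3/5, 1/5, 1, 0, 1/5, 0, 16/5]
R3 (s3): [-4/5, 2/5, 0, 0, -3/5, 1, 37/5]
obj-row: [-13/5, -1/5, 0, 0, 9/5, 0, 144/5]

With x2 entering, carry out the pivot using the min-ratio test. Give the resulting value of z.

32

Ratio test on column x2 — row 1: entry 0 ≤ 0; row 2: (16/5)/(1/5) = 16; row 3: (37/5)/(2/5) = 37/2. Minimum is 16 at row 2 (x3 leaves); pivot element 1/5.
Pivot on row 2; the obj-row RHS becomes 144/5 − (-1/5)·16 = 32.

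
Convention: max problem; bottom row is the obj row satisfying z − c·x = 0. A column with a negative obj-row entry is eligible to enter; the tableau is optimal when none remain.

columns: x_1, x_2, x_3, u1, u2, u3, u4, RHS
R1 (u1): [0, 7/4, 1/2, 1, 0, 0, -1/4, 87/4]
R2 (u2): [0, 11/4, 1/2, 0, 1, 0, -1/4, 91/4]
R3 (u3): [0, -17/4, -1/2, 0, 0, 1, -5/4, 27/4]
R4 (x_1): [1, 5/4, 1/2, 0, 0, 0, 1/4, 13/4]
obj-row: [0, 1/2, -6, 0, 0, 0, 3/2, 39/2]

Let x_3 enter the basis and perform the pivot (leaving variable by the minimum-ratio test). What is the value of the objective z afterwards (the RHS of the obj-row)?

Ratio test on column x_3 — row 1: (87/4)/(1/2) = 87/2; row 2: (91/4)/(1/2) = 91/2; row 3: entry -1/2 ≤ 0; row 4: (13/4)/(1/2) = 13/2. Minimum is 13/2 at row 4 (x_1 leaves); pivot element 1/2.
Pivot on row 4; the obj-row RHS becomes 39/2 − (-6)·(13/2) = 117/2.

117/2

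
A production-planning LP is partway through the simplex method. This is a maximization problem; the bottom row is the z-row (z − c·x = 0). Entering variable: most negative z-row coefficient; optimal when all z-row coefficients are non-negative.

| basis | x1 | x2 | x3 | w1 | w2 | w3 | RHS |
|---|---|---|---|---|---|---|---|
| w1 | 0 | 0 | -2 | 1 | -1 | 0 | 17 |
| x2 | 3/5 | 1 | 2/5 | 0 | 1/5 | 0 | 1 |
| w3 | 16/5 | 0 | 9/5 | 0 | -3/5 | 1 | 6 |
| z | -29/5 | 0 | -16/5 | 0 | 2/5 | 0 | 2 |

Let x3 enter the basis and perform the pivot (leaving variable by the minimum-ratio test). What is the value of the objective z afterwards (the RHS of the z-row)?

Ratio test on column x3 — row 1: entry -2 ≤ 0; row 2: 1/(2/5) = 5/2; row 3: 6/(9/5) = 10/3. Minimum is 5/2 at row 2 (x2 leaves); pivot element 2/5.
Pivot on row 2; the z-row RHS becomes 2 − (-16/5)·(5/2) = 10.

10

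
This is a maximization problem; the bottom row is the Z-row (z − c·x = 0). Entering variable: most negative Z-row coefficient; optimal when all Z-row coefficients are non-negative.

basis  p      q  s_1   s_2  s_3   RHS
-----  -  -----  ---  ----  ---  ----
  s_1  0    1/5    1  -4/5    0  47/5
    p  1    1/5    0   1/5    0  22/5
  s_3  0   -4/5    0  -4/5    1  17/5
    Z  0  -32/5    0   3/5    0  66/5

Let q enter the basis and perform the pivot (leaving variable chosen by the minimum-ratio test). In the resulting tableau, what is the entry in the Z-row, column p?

Ratio test on column q — row 1: (47/5)/(1/5) = 47; row 2: (22/5)/(1/5) = 22; row 3: entry -4/5 ≤ 0. Minimum is 22 at row 2 (p leaves); pivot element 1/5.
Divide row 2 by 1/5; eliminate column q from the other rows.
Z-row update in column p: 0 − (-32/5)·5 = 32.

32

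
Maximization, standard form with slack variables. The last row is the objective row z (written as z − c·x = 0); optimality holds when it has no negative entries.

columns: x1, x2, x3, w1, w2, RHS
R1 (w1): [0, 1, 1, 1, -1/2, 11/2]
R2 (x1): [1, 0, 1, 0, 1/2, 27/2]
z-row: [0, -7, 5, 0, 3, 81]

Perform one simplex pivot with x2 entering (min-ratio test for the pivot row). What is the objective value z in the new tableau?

239/2

Ratio test on column x2 — row 1: (11/2)/1 = 11/2; row 2: entry 0 ≤ 0. Minimum is 11/2 at row 1 (w1 leaves); pivot element 1.
Pivot on row 1; the z-row RHS becomes 81 − (-7)·(11/2) = 239/2.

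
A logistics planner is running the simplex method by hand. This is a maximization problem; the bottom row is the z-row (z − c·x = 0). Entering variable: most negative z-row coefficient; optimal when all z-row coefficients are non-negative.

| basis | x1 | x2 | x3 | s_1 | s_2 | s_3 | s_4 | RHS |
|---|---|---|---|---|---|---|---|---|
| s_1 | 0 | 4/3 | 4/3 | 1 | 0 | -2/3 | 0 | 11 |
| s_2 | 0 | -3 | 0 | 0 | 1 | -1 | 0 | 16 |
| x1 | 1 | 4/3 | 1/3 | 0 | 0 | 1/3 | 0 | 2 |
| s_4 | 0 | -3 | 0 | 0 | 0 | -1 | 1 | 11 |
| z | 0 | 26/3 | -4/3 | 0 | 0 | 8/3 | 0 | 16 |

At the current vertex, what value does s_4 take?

s_4 is basic (row 4); its value is the RHS of that row, 11.

11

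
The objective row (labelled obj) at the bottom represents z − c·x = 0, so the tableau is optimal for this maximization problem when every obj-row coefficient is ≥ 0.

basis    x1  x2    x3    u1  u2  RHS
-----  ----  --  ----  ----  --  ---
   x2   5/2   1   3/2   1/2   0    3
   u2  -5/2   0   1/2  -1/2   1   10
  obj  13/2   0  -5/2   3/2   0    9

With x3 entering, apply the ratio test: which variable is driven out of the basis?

Column x3 entries and ratios — x2: 3/(3/2) = 2; u2: 10/(1/2) = 20.
Smallest ratio is 2 in the row of x2, so x2 leaves.

x2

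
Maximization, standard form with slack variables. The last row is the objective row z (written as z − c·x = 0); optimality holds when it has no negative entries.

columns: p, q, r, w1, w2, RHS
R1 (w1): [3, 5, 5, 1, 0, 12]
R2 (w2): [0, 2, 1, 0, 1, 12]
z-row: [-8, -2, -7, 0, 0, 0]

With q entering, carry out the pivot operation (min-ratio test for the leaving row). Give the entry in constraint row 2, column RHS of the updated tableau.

36/5

Ratio test on column q — row 1: 12/5 = 12/5; row 2: 12/2 = 6. Minimum is 12/5 at row 1 (w1 leaves); pivot element 5.
Divide row 1 by 5; eliminate column q from the other rows.
Row 2 update in column RHS: 12 − 2·(12/5) = 36/5.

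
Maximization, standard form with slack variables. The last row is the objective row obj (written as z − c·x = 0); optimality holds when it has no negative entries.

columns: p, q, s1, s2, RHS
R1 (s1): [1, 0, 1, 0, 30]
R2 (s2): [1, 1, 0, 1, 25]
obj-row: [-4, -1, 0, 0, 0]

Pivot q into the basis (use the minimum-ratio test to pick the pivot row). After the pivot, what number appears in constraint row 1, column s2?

0

Ratio test on column q — row 1: entry 0 ≤ 0; row 2: 25/1 = 25. Minimum is 25 at row 2 (s2 leaves); pivot element 1.
Divide row 2 by 1; eliminate column q from the other rows.
Row 1 update in column s2: 0 − 0·1 = 0.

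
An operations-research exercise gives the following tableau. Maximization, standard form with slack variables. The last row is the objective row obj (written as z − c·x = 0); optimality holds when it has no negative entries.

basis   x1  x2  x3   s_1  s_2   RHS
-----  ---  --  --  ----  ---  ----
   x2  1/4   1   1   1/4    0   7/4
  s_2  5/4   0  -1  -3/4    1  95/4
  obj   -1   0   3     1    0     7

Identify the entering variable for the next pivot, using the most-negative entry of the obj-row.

Negative obj-row entries: x1: -1.
The most negative is -1 in column x1, so x1 enters.

x1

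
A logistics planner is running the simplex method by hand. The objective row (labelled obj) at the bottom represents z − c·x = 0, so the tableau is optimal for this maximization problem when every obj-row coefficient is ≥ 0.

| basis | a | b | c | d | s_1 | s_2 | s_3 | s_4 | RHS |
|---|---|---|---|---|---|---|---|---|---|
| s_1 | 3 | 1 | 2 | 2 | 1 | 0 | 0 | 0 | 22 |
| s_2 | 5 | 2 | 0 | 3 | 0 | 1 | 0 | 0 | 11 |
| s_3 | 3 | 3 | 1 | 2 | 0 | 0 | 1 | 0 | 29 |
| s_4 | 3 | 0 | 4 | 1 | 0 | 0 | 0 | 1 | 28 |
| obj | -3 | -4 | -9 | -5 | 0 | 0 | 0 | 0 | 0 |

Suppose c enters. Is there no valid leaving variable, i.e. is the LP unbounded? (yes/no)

Column c has positive entries in row(s) 1, 3, 4, so the ratio test bounds it — not unbounded.

no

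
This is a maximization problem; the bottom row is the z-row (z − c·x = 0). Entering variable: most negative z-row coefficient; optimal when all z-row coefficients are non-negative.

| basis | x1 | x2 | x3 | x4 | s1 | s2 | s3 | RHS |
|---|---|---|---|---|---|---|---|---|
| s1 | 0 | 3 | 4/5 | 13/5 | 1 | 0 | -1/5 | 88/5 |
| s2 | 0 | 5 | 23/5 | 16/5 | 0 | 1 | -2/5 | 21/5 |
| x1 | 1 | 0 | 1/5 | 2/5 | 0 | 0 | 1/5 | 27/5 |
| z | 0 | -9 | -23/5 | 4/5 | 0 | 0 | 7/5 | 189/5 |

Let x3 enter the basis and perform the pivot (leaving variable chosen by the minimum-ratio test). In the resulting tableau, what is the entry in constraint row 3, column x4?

Ratio test on column x3 — row 1: (88/5)/(4/5) = 22; row 2: (21/5)/(23/5) = 21/23; row 3: (27/5)/(1/5) = 27. Minimum is 21/23 at row 2 (s2 leaves); pivot element 23/5.
Divide row 2 by 23/5; eliminate column x3 from the other rows.
Row 3 update in column x4: 2/5 − (1/5)·(16/23) = 6/23.

6/23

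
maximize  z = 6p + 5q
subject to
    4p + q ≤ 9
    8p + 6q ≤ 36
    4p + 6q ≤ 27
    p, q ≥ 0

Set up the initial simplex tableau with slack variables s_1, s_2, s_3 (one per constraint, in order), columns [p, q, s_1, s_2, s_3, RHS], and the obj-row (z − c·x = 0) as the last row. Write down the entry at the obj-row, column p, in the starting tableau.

The obj-row carries the negated objective coefficients: the p entry is -6.

-6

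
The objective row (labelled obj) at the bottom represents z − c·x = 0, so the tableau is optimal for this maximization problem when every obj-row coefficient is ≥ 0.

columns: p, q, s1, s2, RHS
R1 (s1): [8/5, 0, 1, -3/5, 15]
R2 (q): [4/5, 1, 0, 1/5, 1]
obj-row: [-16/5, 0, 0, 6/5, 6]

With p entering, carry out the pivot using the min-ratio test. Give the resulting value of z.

10

Ratio test on column p — row 1: 15/(8/5) = 75/8; row 2: 1/(4/5) = 5/4. Minimum is 5/4 at row 2 (q leaves); pivot element 4/5.
Pivot on row 2; the obj-row RHS becomes 6 − (-16/5)·(5/4) = 10.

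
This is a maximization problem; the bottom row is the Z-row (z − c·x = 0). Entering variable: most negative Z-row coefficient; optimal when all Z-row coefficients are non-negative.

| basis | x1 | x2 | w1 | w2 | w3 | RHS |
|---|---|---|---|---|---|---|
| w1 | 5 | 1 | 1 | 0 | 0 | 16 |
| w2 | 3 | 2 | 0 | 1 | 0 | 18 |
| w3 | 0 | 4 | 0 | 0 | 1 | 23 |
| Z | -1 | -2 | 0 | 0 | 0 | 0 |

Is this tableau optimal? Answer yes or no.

no

The Z-row has a negative entry -2 in column x2, so it is not optimal.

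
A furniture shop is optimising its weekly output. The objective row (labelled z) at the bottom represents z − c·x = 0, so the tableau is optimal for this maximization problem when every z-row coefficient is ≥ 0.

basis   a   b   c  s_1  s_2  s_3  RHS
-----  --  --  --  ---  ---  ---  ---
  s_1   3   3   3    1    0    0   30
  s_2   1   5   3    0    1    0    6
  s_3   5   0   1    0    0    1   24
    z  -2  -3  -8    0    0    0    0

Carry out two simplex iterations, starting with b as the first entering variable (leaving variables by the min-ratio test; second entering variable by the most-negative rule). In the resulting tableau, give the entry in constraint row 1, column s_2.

Ratio test on column b — row 1: 30/3 = 10; row 2: 6/5 = 6/5; row 3: entry 0 ≤ 0. Minimum is 6/5 at row 2 (s_2 leaves); pivot element 5.
Divide row 2 by 5; eliminate column b from the other rows.
Second iteration: most negative z-row entry is -31/5 in column c, so c enters.
Ratio test on column c — row 1: (132/5)/(6/5) = 22; row 2: (6/5)/(3/5) = 2; row 3: 24/1 = 24. Minimum is 2 at row 2 (b leaves); pivot element 3/5.
Divide row 2 by 3/5; eliminate column c from the other rows.
After both pivots, the entry at constraint row 1, column s_2 is -1.

-1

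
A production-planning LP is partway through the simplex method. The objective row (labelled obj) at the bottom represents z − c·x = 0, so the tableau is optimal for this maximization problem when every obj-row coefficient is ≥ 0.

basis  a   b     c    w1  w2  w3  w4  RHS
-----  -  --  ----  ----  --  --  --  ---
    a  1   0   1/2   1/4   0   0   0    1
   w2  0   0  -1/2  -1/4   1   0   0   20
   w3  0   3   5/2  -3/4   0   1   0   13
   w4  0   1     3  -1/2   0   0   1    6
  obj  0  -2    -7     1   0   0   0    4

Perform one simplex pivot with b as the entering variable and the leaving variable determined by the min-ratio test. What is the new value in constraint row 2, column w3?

Ratio test on column b — row 1: entry 0 ≤ 0; row 2: entry 0 ≤ 0; row 3: 13/3 = 13/3; row 4: 6/1 = 6. Minimum is 13/3 at row 3 (w3 leaves); pivot element 3.
Divide row 3 by 3; eliminate column b from the other rows.
Row 2 update in column w3: 0 − 0·(1/3) = 0.

0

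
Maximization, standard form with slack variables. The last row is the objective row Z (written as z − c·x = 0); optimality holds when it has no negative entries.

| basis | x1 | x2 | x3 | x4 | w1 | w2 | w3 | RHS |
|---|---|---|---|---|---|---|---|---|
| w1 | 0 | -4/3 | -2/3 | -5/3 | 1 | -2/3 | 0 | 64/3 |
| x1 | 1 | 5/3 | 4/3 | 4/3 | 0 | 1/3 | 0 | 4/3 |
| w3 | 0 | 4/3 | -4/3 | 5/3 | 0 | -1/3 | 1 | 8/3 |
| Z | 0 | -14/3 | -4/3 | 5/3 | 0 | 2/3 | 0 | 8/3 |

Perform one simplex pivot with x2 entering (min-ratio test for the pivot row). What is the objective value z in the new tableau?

32/5

Ratio test on column x2 — row 1: entry -4/3 ≤ 0; row 2: (4/3)/(5/3) = 4/5; row 3: (8/3)/(4/3) = 2. Minimum is 4/5 at row 2 (x1 leaves); pivot element 5/3.
Pivot on row 2; the Z-row RHS becomes 8/3 − (-14/3)·(4/5) = 32/5.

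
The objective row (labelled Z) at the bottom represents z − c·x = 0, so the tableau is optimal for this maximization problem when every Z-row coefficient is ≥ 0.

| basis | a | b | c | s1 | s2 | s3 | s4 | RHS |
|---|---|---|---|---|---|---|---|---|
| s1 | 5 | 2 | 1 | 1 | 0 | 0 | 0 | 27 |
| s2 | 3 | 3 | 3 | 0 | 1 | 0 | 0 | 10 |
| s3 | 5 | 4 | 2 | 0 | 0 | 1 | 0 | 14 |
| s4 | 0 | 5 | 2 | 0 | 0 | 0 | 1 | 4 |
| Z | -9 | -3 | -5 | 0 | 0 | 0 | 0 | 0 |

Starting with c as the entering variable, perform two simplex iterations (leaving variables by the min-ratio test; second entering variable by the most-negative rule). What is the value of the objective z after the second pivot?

22

Ratio test on column c — row 1: 27/1 = 27; row 2: 10/3 = 10/3; row 3: 14/2 = 7; row 4: 4/2 = 2. Minimum is 2 at row 4 (s4 leaves); pivot element 2.
Pivot on row 4; the Z-row RHS becomes 0 − (-5)·2 = 10.
Next entering variable (most negative Z-row entry -9): a.
Ratio test on column a — row 1: 25/5 = 5; row 2: 4/3 = 4/3; row 3: 10/5 = 2; row 4: entry 0 ≤ 0. Minimum is 4/3 at row 2 (s2 leaves); pivot element 3.
After the second pivot the Z-row RHS is 10 − (-9)·(4/3) = 22.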